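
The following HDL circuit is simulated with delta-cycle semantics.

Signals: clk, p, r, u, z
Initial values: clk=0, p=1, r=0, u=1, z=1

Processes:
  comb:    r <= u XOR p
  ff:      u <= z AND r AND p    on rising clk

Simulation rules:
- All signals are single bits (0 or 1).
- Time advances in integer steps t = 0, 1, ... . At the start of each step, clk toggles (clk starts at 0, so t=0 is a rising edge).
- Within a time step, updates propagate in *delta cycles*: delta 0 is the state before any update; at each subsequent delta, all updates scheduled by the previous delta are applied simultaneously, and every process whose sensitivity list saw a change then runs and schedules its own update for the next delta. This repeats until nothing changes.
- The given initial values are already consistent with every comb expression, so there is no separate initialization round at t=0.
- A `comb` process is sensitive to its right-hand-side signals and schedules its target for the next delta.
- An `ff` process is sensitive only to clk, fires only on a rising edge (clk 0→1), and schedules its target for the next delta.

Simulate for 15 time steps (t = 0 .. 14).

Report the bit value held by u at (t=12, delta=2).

0

t=0 Δ0: p=1 u=1 r=0 clk=0 z=1
  Δ1: clk:0→1
  Δ2: u:1→0
  Δ3: r:0→1
  (3Δ to stable)
t=1 Δ0: p=1 u=0 r=1 clk=1 z=1
  Δ1: clk:1→0
  (1Δ to stable)
t=2 Δ0: p=1 u=0 r=1 clk=0 z=1
  Δ1: clk:0→1
  Δ2: u:0→1
  Δ3: r:1→0
  (3Δ to stable)
t=3 Δ0: p=1 u=1 r=0 clk=1 z=1
  Δ1: clk:1→0
  (1Δ to stable)
t=4 Δ0: p=1 u=1 r=0 clk=0 z=1
  Δ1: clk:0→1
  Δ2: u:1→0
  Δ3: r:0→1
  (3Δ to stable)
t=5 Δ0: p=1 u=0 r=1 clk=1 z=1
  Δ1: clk:1→0
  (1Δ to stable)
t=6 Δ0: p=1 u=0 r=1 clk=0 z=1
  Δ1: clk:0→1
  Δ2: u:0→1
  Δ3: r:1→0
  (3Δ to stable)
t=7 Δ0: p=1 u=1 r=0 clk=1 z=1
  Δ1: clk:1→0
  (1Δ to stable)
t=8 Δ0: p=1 u=1 r=0 clk=0 z=1
  Δ1: clk:0→1
  Δ2: u:1→0
  Δ3: r:0→1
  (3Δ to stable)
t=9 Δ0: p=1 u=0 r=1 clk=1 z=1
  Δ1: clk:1→0
  (1Δ to stable)
t=10 Δ0: p=1 u=0 r=1 clk=0 z=1
  Δ1: clk:0→1
  Δ2: u:0→1
  Δ3: r:1→0
  (3Δ to stable)
t=11 Δ0: p=1 u=1 r=0 clk=1 z=1
  Δ1: clk:1→0
  (1Δ to stable)
t=12 Δ0: p=1 u=1 r=0 clk=0 z=1
  Δ1: clk:0→1
  Δ2: u:1→0
  Δ3: r:0→1
  (3Δ to stable)
t=13 Δ0: p=1 u=0 r=1 clk=1 z=1
  Δ1: clk:1→0
  (1Δ to stable)
t=14 Δ0: p=1 u=0 r=1 clk=0 z=1
  Δ1: clk:0→1
  Δ2: u:0→1
  Δ3: r:1→0
  (3Δ to stable)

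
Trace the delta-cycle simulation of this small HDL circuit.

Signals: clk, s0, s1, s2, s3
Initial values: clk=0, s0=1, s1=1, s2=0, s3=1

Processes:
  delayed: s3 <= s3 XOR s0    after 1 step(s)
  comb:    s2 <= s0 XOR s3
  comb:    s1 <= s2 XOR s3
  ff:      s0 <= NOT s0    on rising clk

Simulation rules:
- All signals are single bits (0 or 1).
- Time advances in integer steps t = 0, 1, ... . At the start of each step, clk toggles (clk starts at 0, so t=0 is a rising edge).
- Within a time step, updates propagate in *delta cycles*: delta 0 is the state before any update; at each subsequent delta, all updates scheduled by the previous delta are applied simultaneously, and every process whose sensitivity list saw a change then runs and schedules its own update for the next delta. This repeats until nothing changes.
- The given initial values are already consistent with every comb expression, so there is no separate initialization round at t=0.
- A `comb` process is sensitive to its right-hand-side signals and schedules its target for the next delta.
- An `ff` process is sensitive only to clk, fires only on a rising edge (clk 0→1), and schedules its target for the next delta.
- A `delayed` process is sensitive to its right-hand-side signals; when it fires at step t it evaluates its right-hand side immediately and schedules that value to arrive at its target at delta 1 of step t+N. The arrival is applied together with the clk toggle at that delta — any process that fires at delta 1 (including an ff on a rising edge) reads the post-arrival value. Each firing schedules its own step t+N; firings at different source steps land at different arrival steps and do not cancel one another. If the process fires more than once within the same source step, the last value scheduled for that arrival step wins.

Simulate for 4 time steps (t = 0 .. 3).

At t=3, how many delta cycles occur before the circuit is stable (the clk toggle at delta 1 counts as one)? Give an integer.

t=0 Δ0: s2=0 s1=1 clk=0 s3=1 s0=1
  Δ1: clk:0→1
  Δ2: s0:1→0
  Δ3: s2:0→1
  Δ4: s1:1→0
  (4Δ to stable)
t=1 Δ0: s2=1 s1=0 clk=1 s3=1 s0=0
  Δ1: clk:1→0
  (1Δ to stable)
t=2 Δ0: s2=1 s1=0 clk=0 s3=1 s0=0
  Δ1: clk:0→1
  Δ2: s0:0→1
  Δ3: s2:1→0
  Δ4: s1:0→1
  (4Δ to stable)
t=3 Δ0: s2=0 s1=1 clk=1 s3=1 s0=1
  Δ1: clk:1→0, s3:1→0
  Δ2: s2:0→1, s1:1→0
  Δ3: s1:0→1
  (3Δ to stable)

3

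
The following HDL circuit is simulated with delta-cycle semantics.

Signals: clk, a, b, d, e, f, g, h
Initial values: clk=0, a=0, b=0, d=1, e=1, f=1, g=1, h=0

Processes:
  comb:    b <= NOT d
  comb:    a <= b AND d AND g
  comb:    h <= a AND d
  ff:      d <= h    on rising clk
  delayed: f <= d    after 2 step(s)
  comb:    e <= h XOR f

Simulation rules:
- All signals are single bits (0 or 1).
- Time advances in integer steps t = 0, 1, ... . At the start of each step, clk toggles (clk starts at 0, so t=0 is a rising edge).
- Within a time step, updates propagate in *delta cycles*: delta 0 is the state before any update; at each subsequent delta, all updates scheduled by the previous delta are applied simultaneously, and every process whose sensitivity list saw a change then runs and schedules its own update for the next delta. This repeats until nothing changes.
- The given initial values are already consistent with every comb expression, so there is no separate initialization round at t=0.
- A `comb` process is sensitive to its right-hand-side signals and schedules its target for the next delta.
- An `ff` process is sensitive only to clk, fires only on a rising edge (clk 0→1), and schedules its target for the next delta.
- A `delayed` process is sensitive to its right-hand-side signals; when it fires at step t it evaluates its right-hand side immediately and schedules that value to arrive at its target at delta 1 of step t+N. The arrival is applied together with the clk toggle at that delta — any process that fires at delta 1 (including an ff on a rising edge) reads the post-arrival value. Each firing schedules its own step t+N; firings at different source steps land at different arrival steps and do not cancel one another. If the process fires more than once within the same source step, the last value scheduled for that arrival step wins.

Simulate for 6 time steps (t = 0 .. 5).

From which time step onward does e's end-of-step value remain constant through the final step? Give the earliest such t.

t=0 Δ0: clk=0 h=0 d=1 a=0 b=0 g=1 e=1 f=1
  Δ1: clk:0→1
  Δ2: d:1→0
  Δ3: b:0→1
  (3Δ to stable)
t=1 Δ0: clk=1 h=0 d=0 a=0 b=1 g=1 e=1 f=1
  Δ1: clk:1→0
  (1Δ to stable)
t=2 Δ0: clk=0 h=0 d=0 a=0 b=1 g=1 e=1 f=1
  Δ1: clk:0→1, f:1→0
  Δ2: e:1→0
  (2Δ to stable)
t=3 Δ0: clk=1 h=0 d=0 a=0 b=1 g=1 e=0 f=0
  Δ1: clk:1→0
  (1Δ to stable)
t=4 Δ0: clk=0 h=0 d=0 a=0 b=1 g=1 e=0 f=0
  Δ1: clk:0→1
  (1Δ to stable)
t=5 Δ0: clk=1 h=0 d=0 a=0 b=1 g=1 e=0 f=0
  Δ1: clk:1→0
  (1Δ to stable)

2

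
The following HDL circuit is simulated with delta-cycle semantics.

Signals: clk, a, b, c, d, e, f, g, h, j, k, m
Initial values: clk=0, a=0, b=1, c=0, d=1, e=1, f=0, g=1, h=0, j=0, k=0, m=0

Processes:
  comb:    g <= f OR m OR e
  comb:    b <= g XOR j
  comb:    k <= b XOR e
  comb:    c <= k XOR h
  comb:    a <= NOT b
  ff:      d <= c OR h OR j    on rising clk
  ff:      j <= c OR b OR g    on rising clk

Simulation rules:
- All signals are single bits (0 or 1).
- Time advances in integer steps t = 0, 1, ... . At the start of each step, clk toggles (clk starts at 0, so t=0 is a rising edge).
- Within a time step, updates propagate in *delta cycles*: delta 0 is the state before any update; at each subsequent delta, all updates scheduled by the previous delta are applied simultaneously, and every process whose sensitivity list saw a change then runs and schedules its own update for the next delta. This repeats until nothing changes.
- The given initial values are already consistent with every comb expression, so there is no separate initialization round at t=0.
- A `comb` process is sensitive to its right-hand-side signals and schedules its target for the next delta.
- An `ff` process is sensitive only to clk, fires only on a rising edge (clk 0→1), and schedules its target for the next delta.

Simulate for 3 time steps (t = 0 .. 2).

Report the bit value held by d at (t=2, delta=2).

t=0 Δ0: k=0 c=0 b=1 e=1 j=0 m=0 clk=0 d=1 h=0 g=1 f=0 a=0
  Δ1: clk:0→1
  Δ2: j:0→1, d:1→0
  Δ3: b:1→0
  Δ4: k:0→1, a:0→1
  Δ5: c:0→1
  (5Δ to stable)
t=1 Δ0: k=1 c=1 b=0 e=1 j=1 m=0 clk=1 d=0 h=0 g=1 f=0 a=1
  Δ1: clk:1→0
  (1Δ to stable)
t=2 Δ0: k=1 c=1 b=0 e=1 j=1 m=0 clk=0 d=0 h=0 g=1 f=0 a=1
  Δ1: clk:0→1
  Δ2: d:0→1
  (2Δ to stable)

1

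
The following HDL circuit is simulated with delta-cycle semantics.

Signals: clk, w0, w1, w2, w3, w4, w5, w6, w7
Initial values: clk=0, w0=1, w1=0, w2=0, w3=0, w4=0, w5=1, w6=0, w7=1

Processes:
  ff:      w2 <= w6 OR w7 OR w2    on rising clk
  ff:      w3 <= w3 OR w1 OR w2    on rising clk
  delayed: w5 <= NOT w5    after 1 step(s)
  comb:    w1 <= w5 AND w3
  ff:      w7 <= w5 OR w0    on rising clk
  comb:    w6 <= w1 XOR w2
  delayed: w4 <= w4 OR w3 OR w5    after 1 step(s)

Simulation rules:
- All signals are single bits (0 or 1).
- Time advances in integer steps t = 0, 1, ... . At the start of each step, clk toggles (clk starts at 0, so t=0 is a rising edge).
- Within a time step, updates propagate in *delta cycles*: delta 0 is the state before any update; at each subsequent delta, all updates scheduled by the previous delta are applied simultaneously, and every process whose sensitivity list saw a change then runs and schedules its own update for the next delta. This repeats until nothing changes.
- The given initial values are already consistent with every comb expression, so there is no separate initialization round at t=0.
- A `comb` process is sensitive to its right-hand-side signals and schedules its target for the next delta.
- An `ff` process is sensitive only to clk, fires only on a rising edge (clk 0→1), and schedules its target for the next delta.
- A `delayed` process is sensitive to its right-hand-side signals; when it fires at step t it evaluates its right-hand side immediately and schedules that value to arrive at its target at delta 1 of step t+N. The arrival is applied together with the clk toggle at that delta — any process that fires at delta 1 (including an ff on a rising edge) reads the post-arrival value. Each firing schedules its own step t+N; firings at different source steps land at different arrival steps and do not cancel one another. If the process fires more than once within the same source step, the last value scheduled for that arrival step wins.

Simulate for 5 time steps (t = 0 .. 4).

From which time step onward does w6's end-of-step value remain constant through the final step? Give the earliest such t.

2

[bits: w4,w2,w0,w3,w6,w1,clk,w5,w7]
t=0: Δ0=001000011 Δ1=001000111 Δ2=011000111 Δ3=011010111 | 3Δ
t=1: Δ0=011010111 Δ1=011010011 | 1Δ
t=2: Δ0=011010011 Δ1=011010111 Δ2=011110111 Δ3=011111111 Δ4=011101111 | 4Δ
t=3: Δ0=011101111 Δ1=111101011 | 1Δ
t=4: Δ0=111101011 Δ1=111101111 | 1Δ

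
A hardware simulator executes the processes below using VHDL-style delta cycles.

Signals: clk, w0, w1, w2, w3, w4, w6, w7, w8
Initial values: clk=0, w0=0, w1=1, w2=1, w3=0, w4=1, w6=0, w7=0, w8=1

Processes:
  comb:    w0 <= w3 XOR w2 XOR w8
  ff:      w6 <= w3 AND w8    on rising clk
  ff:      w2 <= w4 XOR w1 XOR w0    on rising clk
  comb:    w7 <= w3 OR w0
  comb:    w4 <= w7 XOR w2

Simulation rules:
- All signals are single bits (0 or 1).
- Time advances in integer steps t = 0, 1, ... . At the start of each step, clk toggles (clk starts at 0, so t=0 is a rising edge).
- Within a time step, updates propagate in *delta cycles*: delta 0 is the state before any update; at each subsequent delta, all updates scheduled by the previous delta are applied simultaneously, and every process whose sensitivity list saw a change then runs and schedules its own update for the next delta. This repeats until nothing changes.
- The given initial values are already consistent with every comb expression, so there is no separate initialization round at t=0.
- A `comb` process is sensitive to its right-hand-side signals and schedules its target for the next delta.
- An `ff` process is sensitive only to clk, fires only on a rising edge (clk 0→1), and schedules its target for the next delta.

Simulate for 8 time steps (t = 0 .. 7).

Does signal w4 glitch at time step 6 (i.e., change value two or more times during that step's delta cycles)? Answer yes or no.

yes

[bits: w4,w3,w1,w7,w6,w0,clk,w2,w8]
t=0: Δ0=101000011 Δ1=101000111 Δ2=101000101 Δ3=001001101 Δ4=001101101 Δ5=101101101 | 5Δ
t=1: Δ0=101101101 Δ1=101101001 | 1Δ
t=2: Δ0=101101001 Δ1=101101101 Δ2=101101111 Δ3=001100111 Δ4=001000111 Δ5=101000111 | 5Δ
t=3: Δ0=101000111 Δ1=101000011 | 1Δ
t=4: Δ0=101000011 Δ1=101000111 Δ2=101000101 Δ3=001001101 Δ4=001101101 Δ5=101101101 | 5Δ
t=5: Δ0=101101101 Δ1=101101001 | 1Δ
t=6: Δ0=101101001 Δ1=101101101 Δ2=101101111 Δ3=001100111 Δ4=001000111 Δ5=101000111 | 5Δ
t=7: Δ0=101000111 Δ1=101000011 | 1Δ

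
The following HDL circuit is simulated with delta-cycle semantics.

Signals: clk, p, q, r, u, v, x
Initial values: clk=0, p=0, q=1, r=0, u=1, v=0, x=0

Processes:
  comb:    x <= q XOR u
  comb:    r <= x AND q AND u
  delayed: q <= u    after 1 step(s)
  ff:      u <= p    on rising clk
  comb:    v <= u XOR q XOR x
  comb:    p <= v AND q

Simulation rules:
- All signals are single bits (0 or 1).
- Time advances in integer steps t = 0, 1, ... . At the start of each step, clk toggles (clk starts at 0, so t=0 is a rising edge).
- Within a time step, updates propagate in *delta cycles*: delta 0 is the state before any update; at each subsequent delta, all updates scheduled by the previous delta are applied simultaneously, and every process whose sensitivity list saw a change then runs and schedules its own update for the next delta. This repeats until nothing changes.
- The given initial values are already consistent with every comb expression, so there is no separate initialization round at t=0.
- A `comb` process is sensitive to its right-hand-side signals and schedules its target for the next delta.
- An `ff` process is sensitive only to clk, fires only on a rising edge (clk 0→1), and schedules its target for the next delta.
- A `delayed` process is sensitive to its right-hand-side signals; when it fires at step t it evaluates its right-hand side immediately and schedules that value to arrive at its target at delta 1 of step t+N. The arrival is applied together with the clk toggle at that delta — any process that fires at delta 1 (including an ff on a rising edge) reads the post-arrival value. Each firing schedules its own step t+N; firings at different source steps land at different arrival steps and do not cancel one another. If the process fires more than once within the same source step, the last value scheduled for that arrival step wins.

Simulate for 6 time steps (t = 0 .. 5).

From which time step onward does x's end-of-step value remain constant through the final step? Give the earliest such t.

1

t0.Δ0 clk=0 v=0 u=1 p=0 r=0 x=0 q=1
t0.Δ1 clk=1 v=0 u=1 p=0 r=0 x=0 q=1
t0.Δ2 clk=1 v=0 u=0 p=0 r=0 x=0 q=1
t0.Δ3 clk=1 v=1 u=0 p=0 r=0 x=1 q=1
t0.Δ4 clk=1 v=0 u=0 p=1 r=0 x=1 q=1
t0.Δ5 clk=1 v=0 u=0 p=0 r=0 x=1 q=1
t1.Δ0 clk=1 v=0 u=0 p=0 r=0 x=1 q=1
t1.Δ1 clk=0 v=0 u=0 p=0 r=0 x=1 q=0
t1.Δ2 clk=0 v=1 u=0 p=0 r=0 x=0 q=0
t1.Δ3 clk=0 v=0 u=0 p=0 r=0 x=0 q=0
t2.Δ0 clk=0 v=0 u=0 p=0 r=0 x=0 q=0
t2.Δ1 clk=1 v=0 u=0 p=0 r=0 x=0 q=0
t3.Δ0 clk=1 v=0 u=0 p=0 r=0 x=0 q=0
t3.Δ1 clk=0 v=0 u=0 p=0 r=0 x=0 q=0
t4.Δ0 clk=0 v=0 u=0 p=0 r=0 x=0 q=0
t4.Δ1 clk=1 v=0 u=0 p=0 r=0 x=0 q=0
t5.Δ0 clk=1 v=0 u=0 p=0 r=0 x=0 q=0
t5.Δ1 clk=0 v=0 u=0 p=0 r=0 x=0 q=0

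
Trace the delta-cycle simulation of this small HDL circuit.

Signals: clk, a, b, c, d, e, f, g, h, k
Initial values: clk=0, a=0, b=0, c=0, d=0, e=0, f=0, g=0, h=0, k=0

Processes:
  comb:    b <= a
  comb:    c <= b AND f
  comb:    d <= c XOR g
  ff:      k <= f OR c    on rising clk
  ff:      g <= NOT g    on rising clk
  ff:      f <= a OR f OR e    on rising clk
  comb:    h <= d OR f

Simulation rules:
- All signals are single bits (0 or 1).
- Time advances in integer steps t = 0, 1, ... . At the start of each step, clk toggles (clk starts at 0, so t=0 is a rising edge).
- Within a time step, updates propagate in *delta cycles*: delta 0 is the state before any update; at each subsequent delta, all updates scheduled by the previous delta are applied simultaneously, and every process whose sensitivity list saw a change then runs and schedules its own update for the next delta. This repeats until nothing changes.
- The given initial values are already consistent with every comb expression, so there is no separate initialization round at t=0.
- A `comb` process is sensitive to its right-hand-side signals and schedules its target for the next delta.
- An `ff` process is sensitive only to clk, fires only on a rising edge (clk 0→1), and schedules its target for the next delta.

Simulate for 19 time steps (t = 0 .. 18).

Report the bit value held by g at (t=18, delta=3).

[bits: e,k,f,b,a,c,h,clk,d,g]
t=0: Δ0=0000000000 Δ1=0000000100 Δ2=0000000101 Δ3=0000000111 Δ4=0000001111 | 4Δ
t=1: Δ0=0000001111 Δ1=0000001011 | 1Δ
t=2: Δ0=0000001011 Δ1=0000001111 Δ2=0000001110 Δ3=0000001100 Δ4=0000000100 | 4Δ
t=3: Δ0=0000000100 Δ1=0000000000 | 1Δ
t=4: Δ0=0000000000 Δ1=0000000100 Δ2=0000000101 Δ3=0000000111 Δ4=0000001111 | 4Δ
t=5: Δ0=0000001111 Δ1=0000001011 | 1Δ
t=6: Δ0=0000001011 Δ1=0000001111 Δ2=0000001110 Δ3=0000001100 Δ4=0000000100 | 4Δ
t=7: Δ0=0000000100 Δ1=0000000000 | 1Δ
t=8: Δ0=0000000000 Δ1=0000000100 Δ2=0000000101 Δ3=0000000111 Δ4=0000001111 | 4Δ
t=9: Δ0=0000001111 Δ1=0000001011 | 1Δ
t=10: Δ0=0000001011 Δ1=0000001111 Δ2=0000001110 Δ3=0000001100 Δ4=0000000100 | 4Δ
t=11: Δ0=0000000100 Δ1=0000000000 | 1Δ
t=12: Δ0=0000000000 Δ1=0000000100 Δ2=0000000101 Δ3=0000000111 Δ4=0000001111 | 4Δ
t=13: Δ0=0000001111 Δ1=0000001011 | 1Δ
t=14: Δ0=0000001011 Δ1=0000001111 Δ2=0000001110 Δ3=0000001100 Δ4=0000000100 | 4Δ
t=15: Δ0=0000000100 Δ1=0000000000 | 1Δ
t=16: Δ0=0000000000 Δ1=0000000100 Δ2=0000000101 Δ3=0000000111 Δ4=0000001111 | 4Δ
t=17: Δ0=0000001111 Δ1=0000001011 | 1Δ
t=18: Δ0=0000001011 Δ1=0000001111 Δ2=0000001110 Δ3=0000001100 Δ4=0000000100 | 4Δ

0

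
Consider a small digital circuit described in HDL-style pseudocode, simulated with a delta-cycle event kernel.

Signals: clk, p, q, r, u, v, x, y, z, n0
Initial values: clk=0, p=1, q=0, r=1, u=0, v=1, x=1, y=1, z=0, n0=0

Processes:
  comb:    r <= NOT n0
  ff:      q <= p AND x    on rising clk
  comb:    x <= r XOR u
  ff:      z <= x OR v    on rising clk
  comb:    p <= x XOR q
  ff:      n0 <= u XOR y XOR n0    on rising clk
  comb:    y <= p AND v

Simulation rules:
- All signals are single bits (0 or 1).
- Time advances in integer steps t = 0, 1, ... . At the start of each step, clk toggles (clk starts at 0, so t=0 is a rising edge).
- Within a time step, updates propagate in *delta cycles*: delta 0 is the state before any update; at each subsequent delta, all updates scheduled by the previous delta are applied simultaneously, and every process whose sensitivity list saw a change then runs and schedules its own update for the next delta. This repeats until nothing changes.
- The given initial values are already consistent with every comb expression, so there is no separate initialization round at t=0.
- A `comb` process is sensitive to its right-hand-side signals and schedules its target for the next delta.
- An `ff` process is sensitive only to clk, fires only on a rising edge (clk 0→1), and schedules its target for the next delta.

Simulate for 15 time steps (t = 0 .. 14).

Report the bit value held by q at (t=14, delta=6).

0

t=0 Δ0: q=0 v=1 u=0 p=1 n0=0 y=1 x=1 r=1 z=0 clk=0
  Δ1: clk:0→1
  Δ2: q:0→1, n0:0→1, z:0→1
  Δ3: p:1→0, r:1→0
  Δ4: y:1→0, x:1→0
  Δ5: p:0→1
  Δ6: y:0→1
  (6Δ to stable)
t=1 Δ0: q=1 v=1 u=0 p=1 n0=1 y=1 x=0 r=0 z=1 clk=1
  Δ1: clk:1→0
  (1Δ to stable)
t=2 Δ0: q=1 v=1 u=0 p=1 n0=1 y=1 x=0 r=0 z=1 clk=0
  Δ1: clk:0→1
  Δ2: q:1→0, n0:1→0
  Δ3: p:1→0, r:0→1
  Δ4: y:1→0, x:0→1
  Δ5: p:0→1
  Δ6: y:0→1
  (6Δ to stable)
t=3 Δ0: q=0 v=1 u=0 p=1 n0=0 y=1 x=1 r=1 z=1 clk=1
  Δ1: clk:1→0
  (1Δ to stable)
t=4 Δ0: q=0 v=1 u=0 p=1 n0=0 y=1 x=1 r=1 z=1 clk=0
  Δ1: clk:0→1
  Δ2: q:0→1, n0:0→1
  Δ3: p:1→0, r:1→0
  Δ4: y:1→0, x:1→0
  Δ5: p:0→1
  Δ6: y:0→1
  (6Δ to stable)
t=5 Δ0: q=1 v=1 u=0 p=1 n0=1 y=1 x=0 r=0 z=1 clk=1
  Δ1: clk:1→0
  (1Δ to stable)
t=6 Δ0: q=1 v=1 u=0 p=1 n0=1 y=1 x=0 r=0 z=1 clk=0
  Δ1: clk:0→1
  Δ2: q:1→0, n0:1→0
  Δ3: p:1→0, r:0→1
  Δ4: y:1→0, x:0→1
  Δ5: p:0→1
  Δ6: y:0→1
  (6Δ to stable)
t=7 Δ0: q=0 v=1 u=0 p=1 n0=0 y=1 x=1 r=1 z=1 clk=1
  Δ1: clk:1→0
  (1Δ to stable)
t=8 Δ0: q=0 v=1 u=0 p=1 n0=0 y=1 x=1 r=1 z=1 clk=0
  Δ1: clk:0→1
  Δ2: q:0→1, n0:0→1
  Δ3: p:1→0, r:1→0
  Δ4: y:1→0, x:1→0
  Δ5: p:0→1
  Δ6: y:0→1
  (6Δ to stable)
t=9 Δ0: q=1 v=1 u=0 p=1 n0=1 y=1 x=0 r=0 z=1 clk=1
  Δ1: clk:1→0
  (1Δ to stable)
t=10 Δ0: q=1 v=1 u=0 p=1 n0=1 y=1 x=0 r=0 z=1 clk=0
  Δ1: clk:0→1
  Δ2: q:1→0, n0:1→0
  Δ3: p:1→0, r:0→1
  Δ4: y:1→0, x:0→1
  Δ5: p:0→1
  Δ6: y:0→1
  (6Δ to stable)
t=11 Δ0: q=0 v=1 u=0 p=1 n0=0 y=1 x=1 r=1 z=1 clk=1
  Δ1: clk:1→0
  (1Δ to stable)
t=12 Δ0: q=0 v=1 u=0 p=1 n0=0 y=1 x=1 r=1 z=1 clk=0
  Δ1: clk:0→1
  Δ2: q:0→1, n0:0→1
  Δ3: p:1→0, r:1→0
  Δ4: y:1→0, x:1→0
  Δ5: p:0→1
  Δ6: y:0→1
  (6Δ to stable)
t=13 Δ0: q=1 v=1 u=0 p=1 n0=1 y=1 x=0 r=0 z=1 clk=1
  Δ1: clk:1→0
  (1Δ to stable)
t=14 Δ0: q=1 v=1 u=0 p=1 n0=1 y=1 x=0 r=0 z=1 clk=0
  Δ1: clk:0→1
  Δ2: q:1→0, n0:1→0
  Δ3: p:1→0, r:0→1
  Δ4: y:1→0, x:0→1
  Δ5: p:0→1
  Δ6: y:0→1
  (6Δ to stable)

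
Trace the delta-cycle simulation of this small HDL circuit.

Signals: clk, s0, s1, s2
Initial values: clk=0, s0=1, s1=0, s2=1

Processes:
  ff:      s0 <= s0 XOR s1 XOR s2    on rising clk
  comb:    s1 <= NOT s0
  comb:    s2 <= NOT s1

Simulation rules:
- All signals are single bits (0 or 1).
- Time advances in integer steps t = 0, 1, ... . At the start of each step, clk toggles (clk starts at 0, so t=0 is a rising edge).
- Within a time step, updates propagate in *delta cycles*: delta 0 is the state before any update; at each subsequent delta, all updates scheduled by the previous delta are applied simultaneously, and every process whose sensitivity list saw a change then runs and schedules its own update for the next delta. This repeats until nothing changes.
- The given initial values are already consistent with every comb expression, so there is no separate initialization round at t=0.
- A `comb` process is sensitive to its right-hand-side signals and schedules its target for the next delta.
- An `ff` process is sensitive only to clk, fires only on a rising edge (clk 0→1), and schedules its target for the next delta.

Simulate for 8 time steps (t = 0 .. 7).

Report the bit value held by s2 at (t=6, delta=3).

t=0 Δ0: s1=0 s0=1 s2=1 clk=0
  Δ1: clk:0→1
  Δ2: s0:1→0
  Δ3: s1:0→1
  Δ4: s2:1→0
  (4Δ to stable)
t=1 Δ0: s1=1 s0=0 s2=0 clk=1
  Δ1: clk:1→0
  (1Δ to stable)
t=2 Δ0: s1=1 s0=0 s2=0 clk=0
  Δ1: clk:0→1
  Δ2: s0:0→1
  Δ3: s1:1→0
  Δ4: s2:0→1
  (4Δ to stable)
t=3 Δ0: s1=0 s0=1 s2=1 clk=1
  Δ1: clk:1→0
  (1Δ to stable)
t=4 Δ0: s1=0 s0=1 s2=1 clk=0
  Δ1: clk:0→1
  Δ2: s0:1→0
  Δ3: s1:0→1
  Δ4: s2:1→0
  (4Δ to stable)
t=5 Δ0: s1=1 s0=0 s2=0 clk=1
  Δ1: clk:1→0
  (1Δ to stable)
t=6 Δ0: s1=1 s0=0 s2=0 clk=0
  Δ1: clk:0→1
  Δ2: s0:0→1
  Δ3: s1:1→0
  Δ4: s2:0→1
  (4Δ to stable)
t=7 Δ0: s1=0 s0=1 s2=1 clk=1
  Δ1: clk:1→0
  (1Δ to stable)

0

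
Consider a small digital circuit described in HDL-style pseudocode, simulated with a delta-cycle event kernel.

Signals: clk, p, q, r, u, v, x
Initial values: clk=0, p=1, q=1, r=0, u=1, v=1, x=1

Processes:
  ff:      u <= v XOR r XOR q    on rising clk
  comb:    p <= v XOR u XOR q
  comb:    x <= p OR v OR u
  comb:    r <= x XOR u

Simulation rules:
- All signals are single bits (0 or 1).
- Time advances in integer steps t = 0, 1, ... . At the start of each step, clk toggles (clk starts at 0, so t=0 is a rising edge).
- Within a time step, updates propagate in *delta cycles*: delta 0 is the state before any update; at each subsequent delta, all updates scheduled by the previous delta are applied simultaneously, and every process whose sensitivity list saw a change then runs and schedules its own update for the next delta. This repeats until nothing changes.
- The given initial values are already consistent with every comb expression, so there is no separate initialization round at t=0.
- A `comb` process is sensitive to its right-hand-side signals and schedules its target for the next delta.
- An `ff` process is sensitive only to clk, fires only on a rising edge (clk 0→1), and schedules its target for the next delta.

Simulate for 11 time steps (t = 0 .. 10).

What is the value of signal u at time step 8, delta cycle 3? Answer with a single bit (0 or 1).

t=0 Δ0: clk=0 u=1 r=0 v=1 q=1 x=1 p=1
  Δ1: clk:0→1
  Δ2: u:1→0
  Δ3: r:0→1, p:1→0
  (3Δ to stable)
t=1 Δ0: clk=1 u=0 r=1 v=1 q=1 x=1 p=0
  Δ1: clk:1→0
  (1Δ to stable)
t=2 Δ0: clk=0 u=0 r=1 v=1 q=1 x=1 p=0
  Δ1: clk:0→1
  Δ2: u:0→1
  Δ3: r:1→0, p:0→1
  (3Δ to stable)
t=3 Δ0: clk=1 u=1 r=0 v=1 q=1 x=1 p=1
  Δ1: clk:1→0
  (1Δ to stable)
t=4 Δ0: clk=0 u=1 r=0 v=1 q=1 x=1 p=1
  Δ1: clk:0→1
  Δ2: u:1→0
  Δ3: r:0→1, p:1→0
  (3Δ to stable)
t=5 Δ0: clk=1 u=0 r=1 v=1 q=1 x=1 p=0
  Δ1: clk:1→0
  (1Δ to stable)
t=6 Δ0: clk=0 u=0 r=1 v=1 q=1 x=1 p=0
  Δ1: clk:0→1
  Δ2: u:0→1
  Δ3: r:1→0, p:0→1
  (3Δ to stable)
t=7 Δ0: clk=1 u=1 r=0 v=1 q=1 x=1 p=1
  Δ1: clk:1→0
  (1Δ to stable)
t=8 Δ0: clk=0 u=1 r=0 v=1 q=1 x=1 p=1
  Δ1: clk:0→1
  Δ2: u:1→0
  Δ3: r:0→1, p:1→0
  (3Δ to stable)
t=9 Δ0: clk=1 u=0 r=1 v=1 q=1 x=1 p=0
  Δ1: clk:1→0
  (1Δ to stable)
t=10 Δ0: clk=0 u=0 r=1 v=1 q=1 x=1 p=0
  Δ1: clk:0→1
  Δ2: u:0→1
  Δ3: r:1→0, p:0→1
  (3Δ to stable)

0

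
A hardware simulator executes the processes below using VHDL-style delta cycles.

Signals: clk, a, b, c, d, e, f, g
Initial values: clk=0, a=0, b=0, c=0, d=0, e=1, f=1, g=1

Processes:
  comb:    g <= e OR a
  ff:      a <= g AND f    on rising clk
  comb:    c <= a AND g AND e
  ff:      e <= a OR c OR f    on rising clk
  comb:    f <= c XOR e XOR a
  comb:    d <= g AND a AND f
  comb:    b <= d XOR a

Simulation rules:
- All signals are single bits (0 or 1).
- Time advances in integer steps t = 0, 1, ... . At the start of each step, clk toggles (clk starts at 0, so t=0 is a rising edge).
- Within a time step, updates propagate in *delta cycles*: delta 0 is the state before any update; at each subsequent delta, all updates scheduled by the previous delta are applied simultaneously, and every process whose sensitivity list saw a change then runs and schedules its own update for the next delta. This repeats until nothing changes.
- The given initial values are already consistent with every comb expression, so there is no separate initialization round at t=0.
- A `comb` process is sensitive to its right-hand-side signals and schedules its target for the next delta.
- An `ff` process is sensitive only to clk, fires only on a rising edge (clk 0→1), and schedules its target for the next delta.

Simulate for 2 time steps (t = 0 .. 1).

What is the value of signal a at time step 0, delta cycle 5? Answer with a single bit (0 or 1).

1

t=0 Δ0: c=0 f=1 e=1 b=0 d=0 g=1 a=0 clk=0
  Δ1: clk:0→1
  Δ2: a:0→1
  Δ3: c:0→1, f:1→0, b:0→1, d:0→1
  Δ4: f:0→1, b:1→0, d:1→0
  Δ5: b:0→1, d:0→1
  Δ6: b:1→0
  (6Δ to stable)
t=1 Δ0: c=1 f=1 e=1 b=0 d=1 g=1 a=1 clk=1
  Δ1: clk:1→0
  (1Δ to stable)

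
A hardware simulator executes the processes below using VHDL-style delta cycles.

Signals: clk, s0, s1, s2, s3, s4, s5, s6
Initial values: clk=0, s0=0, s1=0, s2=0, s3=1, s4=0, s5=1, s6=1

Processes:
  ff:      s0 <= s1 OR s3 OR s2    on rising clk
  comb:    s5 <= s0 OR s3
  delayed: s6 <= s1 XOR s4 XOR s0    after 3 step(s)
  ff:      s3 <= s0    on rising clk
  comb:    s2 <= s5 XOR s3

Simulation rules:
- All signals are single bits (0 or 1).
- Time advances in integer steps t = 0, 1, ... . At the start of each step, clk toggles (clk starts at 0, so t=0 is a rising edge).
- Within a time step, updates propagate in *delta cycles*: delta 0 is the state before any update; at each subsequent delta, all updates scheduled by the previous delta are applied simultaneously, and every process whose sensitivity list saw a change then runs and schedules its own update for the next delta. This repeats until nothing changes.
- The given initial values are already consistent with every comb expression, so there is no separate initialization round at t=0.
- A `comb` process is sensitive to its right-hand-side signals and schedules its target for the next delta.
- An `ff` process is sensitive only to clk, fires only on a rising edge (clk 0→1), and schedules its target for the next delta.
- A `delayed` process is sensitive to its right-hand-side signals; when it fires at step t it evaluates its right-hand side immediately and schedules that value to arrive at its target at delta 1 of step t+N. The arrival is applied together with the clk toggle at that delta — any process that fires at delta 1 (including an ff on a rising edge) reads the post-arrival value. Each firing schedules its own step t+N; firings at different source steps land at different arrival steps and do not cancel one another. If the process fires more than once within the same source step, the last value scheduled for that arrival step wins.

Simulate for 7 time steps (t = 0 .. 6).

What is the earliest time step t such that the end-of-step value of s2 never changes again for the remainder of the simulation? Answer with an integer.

[bits: s3,s0,s6,s2,clk,s4,s5,s1]
t=0: Δ0=10100010 Δ1=10101010 Δ2=01101010 Δ3=01111010 | 3Δ
t=1: Δ0=01111010 Δ1=01110010 | 1Δ
t=2: Δ0=01110010 Δ1=01111010 Δ2=11111010 Δ3=11101010 | 3Δ
t=3: Δ0=11101010 Δ1=11100010 | 1Δ
t=4: Δ0=11100010 Δ1=11101010 | 1Δ
t=5: Δ0=11101010 Δ1=11100010 | 1Δ
t=6: Δ0=11100010 Δ1=11101010 | 1Δ

2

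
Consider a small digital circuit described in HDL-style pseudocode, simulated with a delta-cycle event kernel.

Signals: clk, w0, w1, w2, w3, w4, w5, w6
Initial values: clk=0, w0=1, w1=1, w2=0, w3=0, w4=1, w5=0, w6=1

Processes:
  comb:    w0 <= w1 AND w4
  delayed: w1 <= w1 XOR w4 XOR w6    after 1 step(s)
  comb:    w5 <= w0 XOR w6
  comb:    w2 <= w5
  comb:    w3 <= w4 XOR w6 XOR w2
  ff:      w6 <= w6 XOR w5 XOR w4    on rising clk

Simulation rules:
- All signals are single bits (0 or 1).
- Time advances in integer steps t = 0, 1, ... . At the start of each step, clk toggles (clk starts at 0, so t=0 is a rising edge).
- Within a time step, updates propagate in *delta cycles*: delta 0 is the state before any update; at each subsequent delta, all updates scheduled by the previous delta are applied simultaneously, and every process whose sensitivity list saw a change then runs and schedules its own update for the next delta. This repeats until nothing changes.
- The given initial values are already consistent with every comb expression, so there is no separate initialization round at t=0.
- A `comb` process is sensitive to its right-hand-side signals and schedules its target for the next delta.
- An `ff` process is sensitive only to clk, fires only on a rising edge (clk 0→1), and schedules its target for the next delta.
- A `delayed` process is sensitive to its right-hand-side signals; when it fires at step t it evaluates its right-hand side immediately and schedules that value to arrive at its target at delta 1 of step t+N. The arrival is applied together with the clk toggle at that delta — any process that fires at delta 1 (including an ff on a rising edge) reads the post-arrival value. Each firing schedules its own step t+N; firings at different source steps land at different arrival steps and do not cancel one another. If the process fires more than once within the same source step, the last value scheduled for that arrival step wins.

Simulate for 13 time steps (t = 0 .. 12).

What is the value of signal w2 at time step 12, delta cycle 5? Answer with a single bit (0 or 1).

t0.Δ0 w3=0 w4=1 w5=0 w1=1 w6=1 clk=0 w0=1 w2=0
t0.Δ1 w3=0 w4=1 w5=0 w1=1 w6=1 clk=1 w0=1 w2=0
t0.Δ2 w3=0 w4=1 w5=0 w1=1 w6=0 clk=1 w0=1 w2=0
t0.Δ3 w3=1 w4=1 w5=1 w1=1 w6=0 clk=1 w0=1 w2=0
t0.Δ4 w3=1 w4=1 w5=1 w1=1 w6=0 clk=1 w0=1 w2=1
t0.Δ5 w3=0 w4=1 w5=1 w1=1 w6=0 clk=1 w0=1 w2=1
t1.Δ0 w3=0 w4=1 w5=1 w1=1 w6=0 clk=1 w0=1 w2=1
t1.Δ1 w3=0 w4=1 w5=1 w1=0 w6=0 clk=0 w0=1 w2=1
t1.Δ2 w3=0 w4=1 w5=1 w1=0 w6=0 clk=0 w0=0 w2=1
t1.Δ3 w3=0 w4=1 w5=0 w1=0 w6=0 clk=0 w0=0 w2=1
t1.Δ4 w3=0 w4=1 w5=0 w1=0 w6=0 clk=0 w0=0 w2=0
t1.Δ5 w3=1 w4=1 w5=0 w1=0 w6=0 clk=0 w0=0 w2=0
t2.Δ0 w3=1 w4=1 w5=0 w1=0 w6=0 clk=0 w0=0 w2=0
t2.Δ1 w3=1 w4=1 w5=0 w1=1 w6=0 clk=1 w0=0 w2=0
t2.Δ2 w3=1 w4=1 w5=0 w1=1 w6=1 clk=1 w0=1 w2=0
t2.Δ3 w3=0 w4=1 w5=0 w1=1 w6=1 clk=1 w0=1 w2=0
t3.Δ0 w3=0 w4=1 w5=0 w1=1 w6=1 clk=1 w0=1 w2=0
t3.Δ1 w3=0 w4=1 w5=0 w1=1 w6=1 clk=0 w0=1 w2=0
t4.Δ0 w3=0 w4=1 w5=0 w1=1 w6=1 clk=0 w0=1 w2=0
t4.Δ1 w3=0 w4=1 w5=0 w1=1 w6=1 clk=1 w0=1 w2=0
t4.Δ2 w3=0 w4=1 w5=0 w1=1 w6=0 clk=1 w0=1 w2=0
t4.Δ3 w3=1 w4=1 w5=1 w1=1 w6=0 clk=1 w0=1 w2=0
t4.Δ4 w3=1 w4=1 w5=1 w1=1 w6=0 clk=1 w0=1 w2=1
t4.Δ5 w3=0 w4=1 w5=1 w1=1 w6=0 clk=1 w0=1 w2=1
t5.Δ0 w3=0 w4=1 w5=1 w1=1 w6=0 clk=1 w0=1 w2=1
t5.Δ1 w3=0 w4=1 w5=1 w1=0 w6=0 clk=0 w0=1 w2=1
t5.Δ2 w3=0 w4=1 w5=1 w1=0 w6=0 clk=0 w0=0 w2=1
t5.Δ3 w3=0 w4=1 w5=0 w1=0 w6=0 clk=0 w0=0 w2=1
t5.Δ4 w3=0 w4=1 w5=0 w1=0 w6=0 clk=0 w0=0 w2=0
t5.Δ5 w3=1 w4=1 w5=0 w1=0 w6=0 clk=0 w0=0 w2=0
t6.Δ0 w3=1 w4=1 w5=0 w1=0 w6=0 clk=0 w0=0 w2=0
t6.Δ1 w3=1 w4=1 w5=0 w1=1 w6=0 clk=1 w0=0 w2=0
t6.Δ2 w3=1 w4=1 w5=0 w1=1 w6=1 clk=1 w0=1 w2=0
t6.Δ3 w3=0 w4=1 w5=0 w1=1 w6=1 clk=1 w0=1 w2=0
t7.Δ0 w3=0 w4=1 w5=0 w1=1 w6=1 clk=1 w0=1 w2=0
t7.Δ1 w3=0 w4=1 w5=0 w1=1 w6=1 clk=0 w0=1 w2=0
t8.Δ0 w3=0 w4=1 w5=0 w1=1 w6=1 clk=0 w0=1 w2=0
t8.Δ1 w3=0 w4=1 w5=0 w1=1 w6=1 clk=1 w0=1 w2=0
t8.Δ2 w3=0 w4=1 w5=0 w1=1 w6=0 clk=1 w0=1 w2=0
t8.Δ3 w3=1 w4=1 w5=1 w1=1 w6=0 clk=1 w0=1 w2=0
t8.Δ4 w3=1 w4=1 w5=1 w1=1 w6=0 clk=1 w0=1 w2=1
t8.Δ5 w3=0 w4=1 w5=1 w1=1 w6=0 clk=1 w0=1 w2=1
t9.Δ0 w3=0 w4=1 w5=1 w1=1 w6=0 clk=1 w0=1 w2=1
t9.Δ1 w3=0 w4=1 w5=1 w1=0 w6=0 clk=0 w0=1 w2=1
t9.Δ2 w3=0 w4=1 w5=1 w1=0 w6=0 clk=0 w0=0 w2=1
t9.Δ3 w3=0 w4=1 w5=0 w1=0 w6=0 clk=0 w0=0 w2=1
t9.Δ4 w3=0 w4=1 w5=0 w1=0 w6=0 clk=0 w0=0 w2=0
t9.Δ5 w3=1 w4=1 w5=0 w1=0 w6=0 clk=0 w0=0 w2=0
t10.Δ0 w3=1 w4=1 w5=0 w1=0 w6=0 clk=0 w0=0 w2=0
t10.Δ1 w3=1 w4=1 w5=0 w1=1 w6=0 clk=1 w0=0 w2=0
t10.Δ2 w3=1 w4=1 w5=0 w1=1 w6=1 clk=1 w0=1 w2=0
t10.Δ3 w3=0 w4=1 w5=0 w1=1 w6=1 clk=1 w0=1 w2=0
t11.Δ0 w3=0 w4=1 w5=0 w1=1 w6=1 clk=1 w0=1 w2=0
t11.Δ1 w3=0 w4=1 w5=0 w1=1 w6=1 clk=0 w0=1 w2=0
t12.Δ0 w3=0 w4=1 w5=0 w1=1 w6=1 clk=0 w0=1 w2=0
t12.Δ1 w3=0 w4=1 w5=0 w1=1 w6=1 clk=1 w0=1 w2=0
t12.Δ2 w3=0 w4=1 w5=0 w1=1 w6=0 clk=1 w0=1 w2=0
t12.Δ3 w3=1 w4=1 w5=1 w1=1 w6=0 clk=1 w0=1 w2=0
t12.Δ4 w3=1 w4=1 w5=1 w1=1 w6=0 clk=1 w0=1 w2=1
t12.Δ5 w3=0 w4=1 w5=1 w1=1 w6=0 clk=1 w0=1 w2=1

1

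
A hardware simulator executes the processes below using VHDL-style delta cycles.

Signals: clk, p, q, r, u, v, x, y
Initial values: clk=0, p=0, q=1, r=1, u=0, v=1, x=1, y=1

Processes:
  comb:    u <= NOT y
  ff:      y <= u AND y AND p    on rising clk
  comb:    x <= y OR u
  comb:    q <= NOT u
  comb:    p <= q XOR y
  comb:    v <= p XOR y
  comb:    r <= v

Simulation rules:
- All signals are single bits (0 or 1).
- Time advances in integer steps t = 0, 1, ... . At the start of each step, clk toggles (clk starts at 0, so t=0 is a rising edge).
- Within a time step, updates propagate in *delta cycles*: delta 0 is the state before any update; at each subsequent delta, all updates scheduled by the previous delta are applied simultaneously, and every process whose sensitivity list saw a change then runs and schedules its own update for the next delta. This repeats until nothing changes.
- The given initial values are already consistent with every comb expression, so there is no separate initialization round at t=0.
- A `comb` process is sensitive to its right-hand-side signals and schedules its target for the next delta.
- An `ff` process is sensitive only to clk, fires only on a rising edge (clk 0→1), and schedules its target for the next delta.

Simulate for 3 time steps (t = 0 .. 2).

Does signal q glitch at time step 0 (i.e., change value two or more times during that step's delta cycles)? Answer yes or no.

t0.Δ0 q=1 v=1 y=1 x=1 u=0 r=1 clk=0 p=0
t0.Δ1 q=1 v=1 y=1 x=1 u=0 r=1 clk=1 p=0
t0.Δ2 q=1 v=1 y=0 x=1 u=0 r=1 clk=1 p=0
t0.Δ3 q=1 v=0 y=0 x=0 u=1 r=1 clk=1 p=1
t0.Δ4 q=0 v=1 y=0 x=1 u=1 r=0 clk=1 p=1
t0.Δ5 q=0 v=1 y=0 x=1 u=1 r=1 clk=1 p=0
t0.Δ6 q=0 v=0 y=0 x=1 u=1 r=1 clk=1 p=0
t0.Δ7 q=0 v=0 y=0 x=1 u=1 r=0 clk=1 p=0
t1.Δ0 q=0 v=0 y=0 x=1 u=1 r=0 clk=1 p=0
t1.Δ1 q=0 v=0 y=0 x=1 u=1 r=0 clk=0 p=0
t2.Δ0 q=0 v=0 y=0 x=1 u=1 r=0 clk=0 p=0
t2.Δ1 q=0 v=0 y=0 x=1 u=1 r=0 clk=1 p=0

no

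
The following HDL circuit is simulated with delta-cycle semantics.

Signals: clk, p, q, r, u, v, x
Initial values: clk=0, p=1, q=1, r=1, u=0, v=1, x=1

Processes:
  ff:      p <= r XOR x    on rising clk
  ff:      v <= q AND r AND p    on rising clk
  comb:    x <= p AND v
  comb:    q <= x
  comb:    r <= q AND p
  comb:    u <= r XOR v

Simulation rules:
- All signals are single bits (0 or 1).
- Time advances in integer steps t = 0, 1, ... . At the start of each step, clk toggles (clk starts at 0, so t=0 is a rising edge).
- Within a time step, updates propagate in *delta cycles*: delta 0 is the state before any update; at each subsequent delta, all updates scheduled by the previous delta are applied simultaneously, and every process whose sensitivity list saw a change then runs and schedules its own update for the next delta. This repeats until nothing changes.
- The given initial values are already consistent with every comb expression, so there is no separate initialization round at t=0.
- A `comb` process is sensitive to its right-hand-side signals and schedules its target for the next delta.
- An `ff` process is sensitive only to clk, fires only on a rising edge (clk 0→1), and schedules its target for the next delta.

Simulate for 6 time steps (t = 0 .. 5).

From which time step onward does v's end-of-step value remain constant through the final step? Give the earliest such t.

2

[bits: q,u,p,x,r,v,clk]
t=0: Δ0=1011110 Δ1=1011111 Δ2=1001111 Δ3=1000011 Δ4=0100011 | 4Δ
t=1: Δ0=0100011 Δ1=0100010 | 1Δ
t=2: Δ0=0100010 Δ1=0100011 Δ2=0100001 Δ3=0000001 | 3Δ
t=3: Δ0=0000001 Δ1=0000000 | 1Δ
t=4: Δ0=0000000 Δ1=0000001 | 1Δ
t=5: Δ0=0000001 Δ1=0000000 | 1Δ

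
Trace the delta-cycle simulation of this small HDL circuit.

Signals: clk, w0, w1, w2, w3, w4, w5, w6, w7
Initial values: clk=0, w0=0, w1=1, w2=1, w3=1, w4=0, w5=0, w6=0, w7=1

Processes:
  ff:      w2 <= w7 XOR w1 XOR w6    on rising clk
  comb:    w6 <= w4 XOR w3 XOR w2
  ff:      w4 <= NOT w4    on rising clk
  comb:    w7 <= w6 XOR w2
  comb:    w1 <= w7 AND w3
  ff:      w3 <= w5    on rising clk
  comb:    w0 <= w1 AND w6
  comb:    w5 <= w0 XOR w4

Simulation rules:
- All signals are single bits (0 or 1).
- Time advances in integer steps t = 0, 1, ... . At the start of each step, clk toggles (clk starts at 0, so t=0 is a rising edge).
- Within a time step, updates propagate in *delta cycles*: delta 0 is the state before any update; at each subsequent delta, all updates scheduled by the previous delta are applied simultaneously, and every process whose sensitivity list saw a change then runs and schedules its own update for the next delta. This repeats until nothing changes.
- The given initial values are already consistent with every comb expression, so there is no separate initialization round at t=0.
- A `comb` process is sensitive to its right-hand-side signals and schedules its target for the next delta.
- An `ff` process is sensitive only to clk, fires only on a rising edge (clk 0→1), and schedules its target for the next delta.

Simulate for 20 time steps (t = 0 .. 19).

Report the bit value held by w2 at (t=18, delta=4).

0

[bits: w5,w0,w1,w3,w4,clk,w7,w6,w2]
t=0: Δ0=001100101 Δ1=001101101 Δ2=001011100 Δ3=100011010 Δ4=100011110 | 4Δ
t=1: Δ0=100011110 Δ1=100010110 | 1Δ
t=2: Δ0=100010110 Δ1=100011110 Δ2=100101110 Δ3=001101110 Δ4=011101110 Δ5=111101110 | 5Δ
t=3: Δ0=111101110 Δ1=111100110 | 1Δ
t=4: Δ0=111100110 Δ1=111101110 Δ2=111111111 Δ3=011111011 Δ4=010111011 Δ5=000111011 Δ6=100111011 | 6Δ
t=5: Δ0=100111011 Δ1=100110011 | 1Δ
t=6: Δ0=100110011 Δ1=100111011 Δ2=100101011 Δ3=000101001 Δ4=000101101 Δ5=001101101 | 5Δ
t=7: Δ0=001101101 Δ1=001100101 | 1Δ
t=8: Δ0=001100101 Δ1=001101101 Δ2=001011100 Δ3=100011010 Δ4=100011110 | 4Δ
t=9: Δ0=100011110 Δ1=100010110 | 1Δ
t=10: Δ0=100010110 Δ1=100011110 Δ2=100101110 Δ3=001101110 Δ4=011101110 Δ5=111101110 | 5Δ
t=11: Δ0=111101110 Δ1=111100110 | 1Δ
t=12: Δ0=111100110 Δ1=111101110 Δ2=111111111 Δ3=011111011 Δ4=010111011 Δ5=000111011 Δ6=100111011 | 6Δ
t=13: Δ0=100111011 Δ1=100110011 | 1Δ
t=14: Δ0=100110011 Δ1=100111011 Δ2=100101011 Δ3=000101001 Δ4=000101101 Δ5=001101101 | 5Δ
t=15: Δ0=001101101 Δ1=001100101 | 1Δ
t=16: Δ0=001100101 Δ1=001101101 Δ2=001011100 Δ3=100011010 Δ4=100011110 | 4Δ
t=17: Δ0=100011110 Δ1=100010110 | 1Δ
t=18: Δ0=100010110 Δ1=100011110 Δ2=100101110 Δ3=001101110 Δ4=011101110 Δ5=111101110 | 5Δ
t=19: Δ0=111101110 Δ1=111100110 | 1Δ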